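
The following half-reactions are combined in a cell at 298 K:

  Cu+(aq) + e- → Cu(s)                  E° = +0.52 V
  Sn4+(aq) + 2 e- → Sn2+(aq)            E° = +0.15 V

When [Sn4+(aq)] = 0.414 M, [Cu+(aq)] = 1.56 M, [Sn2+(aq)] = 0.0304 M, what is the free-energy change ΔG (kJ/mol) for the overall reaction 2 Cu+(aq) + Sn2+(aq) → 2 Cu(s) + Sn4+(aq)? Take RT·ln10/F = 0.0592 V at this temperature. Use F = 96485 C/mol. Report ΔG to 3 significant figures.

E°cell = +0.52 − (+0.15) = +0.37 V; the balanced reaction transfers n = 2 electrons.
Here Q = [Sn4+(aq)] / ([Cu+(aq)]^2·[Sn2+(aq)]) = 5.6 (log Q = 0.748), giving E = +0.37 − (0.0592/2)·(0.748) = +0.3479 V.
Finally ΔG = −nFE = −(2)(96485 C/mol)(+0.3479 V) = −67.1 kJ/mol.

−67.1 kJ/mol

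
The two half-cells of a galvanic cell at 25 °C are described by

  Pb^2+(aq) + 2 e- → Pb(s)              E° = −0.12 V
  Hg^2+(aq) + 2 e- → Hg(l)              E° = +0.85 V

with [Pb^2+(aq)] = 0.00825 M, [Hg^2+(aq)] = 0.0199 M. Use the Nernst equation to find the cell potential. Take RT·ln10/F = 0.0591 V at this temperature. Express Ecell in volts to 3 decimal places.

The Hg²⁺/Hg couple has the more positive E°, so it is the cathode; Pb²⁺/Pb is the anode.
E°cell = +0.85 − (−0.12) = +0.97 V, with n = 2 electrons transferred.
The balanced reaction is Hg^2+(aq) + Pb(s) → Hg(l) + Pb^2+(aq), so Q = [Pb^2+(aq)] / [Hg^2+(aq)] = 0.415 and log Q = −0.382.
E = E° − (0.0591/n)·log Q = +0.97 − (0.0591/2)(−0.382) = +0.981 V.

+0.981 V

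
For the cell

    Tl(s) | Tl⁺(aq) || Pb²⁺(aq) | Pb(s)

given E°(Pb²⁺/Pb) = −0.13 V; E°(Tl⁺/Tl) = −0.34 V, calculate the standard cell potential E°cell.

+0.21 V

By convention the left-hand electrode in cell notation is the anode (oxidation) and the right-hand electrode is the cathode (reduction).
E°cell = E°(right) − E°(left) = −0.13 − (−0.34) = +0.21 V.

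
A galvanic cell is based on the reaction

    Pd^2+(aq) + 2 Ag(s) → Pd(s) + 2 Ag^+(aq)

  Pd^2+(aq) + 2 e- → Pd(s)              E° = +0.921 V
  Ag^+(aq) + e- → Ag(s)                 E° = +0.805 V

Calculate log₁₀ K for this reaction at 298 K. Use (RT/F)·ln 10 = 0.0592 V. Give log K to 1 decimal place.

log K = 3.9

The Pd²⁺/Pd couple is reduced (cathode); E°cell = +0.921 − (+0.805) = +0.116 V with n = 2.
At equilibrium E = 0, so log K = nE°cell / 0.0592 = (2)(+0.116) / 0.0592 = 3.9.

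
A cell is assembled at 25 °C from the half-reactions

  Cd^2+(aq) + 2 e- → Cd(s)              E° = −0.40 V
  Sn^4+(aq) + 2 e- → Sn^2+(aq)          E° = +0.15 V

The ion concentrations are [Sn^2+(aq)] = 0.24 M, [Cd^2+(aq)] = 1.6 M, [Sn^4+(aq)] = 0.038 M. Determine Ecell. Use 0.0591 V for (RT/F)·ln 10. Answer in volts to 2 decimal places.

Since E°(Sn⁴⁺/Sn²⁺) > E°(Cd²⁺/Cd), Sn⁴⁺/Sn²⁺ serves as the cathode.
E°cell = +0.15 − (−0.40) = +0.55 V, with n = 2 electrons transferred.
Balancing gives Sn^4+(aq) + Cd(s) → Sn^2+(aq) + Cd^2+(aq); hence Q = ([Sn^2+(aq)]·[Cd^2+(aq)]) / [Sn^4+(aq)] = 10.1 (log Q = 1.005).
By the Nernst equation, E = +0.55 − (0.0591/2)·(1.005) = +0.52 V.

+0.52 V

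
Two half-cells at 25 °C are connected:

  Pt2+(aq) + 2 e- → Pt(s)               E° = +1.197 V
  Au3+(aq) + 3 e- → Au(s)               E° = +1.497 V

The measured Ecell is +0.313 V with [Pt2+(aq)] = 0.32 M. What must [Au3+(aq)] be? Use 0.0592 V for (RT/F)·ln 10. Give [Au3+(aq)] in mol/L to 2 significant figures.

0.83 M

With Au³⁺/Au at the cathode and Pt²⁺/Pt at the anode, E°cell = +1.497 − (+1.197) = +0.300 V (n = 6).
Since E = E° − (0.0592/n)·log Q, log Q = n(E° − E)/0.0592 = −1.318.
The balanced reaction is 2 Au3+(aq) + 3 Pt(s) → 2 Au(s) + 3 Pt2+(aq), so Q = [Pt2+(aq)]^3 / [Au3+(aq)]^2.
Substituting the known concentrations and solving, log [Au3+(aq)] = −0.083 and [Au3+(aq)] = 0.83 M.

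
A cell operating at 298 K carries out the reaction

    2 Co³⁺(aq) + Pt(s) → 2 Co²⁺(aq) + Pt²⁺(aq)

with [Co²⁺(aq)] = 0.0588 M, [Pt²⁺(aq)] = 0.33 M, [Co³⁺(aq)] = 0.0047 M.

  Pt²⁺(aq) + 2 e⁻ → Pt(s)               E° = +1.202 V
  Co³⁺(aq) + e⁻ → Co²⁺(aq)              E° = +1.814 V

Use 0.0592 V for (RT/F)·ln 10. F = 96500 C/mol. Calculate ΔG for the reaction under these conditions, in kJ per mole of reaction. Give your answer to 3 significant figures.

The standard cell potential is +1.814 − (+1.202) = +0.612 V, with n = 2 electrons in the balanced equation.
The reaction quotient is ([Co²⁺(aq)]^2·[Pt²⁺(aq)]) / [Co³⁺(aq)]^2 = 51.7; by Nernst, E = +0.612 − (0.0592/2)(1.713) = +0.5613 V.
Then ΔG = −nFE = −2 × 96500 × +0.5613 J/mol = −108 kJ/mol.

−108 kJ/mol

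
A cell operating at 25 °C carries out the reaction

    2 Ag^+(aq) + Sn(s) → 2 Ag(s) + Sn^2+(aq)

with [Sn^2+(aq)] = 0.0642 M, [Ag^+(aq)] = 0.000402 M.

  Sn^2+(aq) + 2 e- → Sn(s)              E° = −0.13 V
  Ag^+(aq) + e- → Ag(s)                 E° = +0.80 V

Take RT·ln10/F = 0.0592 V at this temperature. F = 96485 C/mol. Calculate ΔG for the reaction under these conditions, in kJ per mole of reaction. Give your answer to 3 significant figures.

−147 kJ/mol

The standard cell potential is +0.80 − (−0.13) = +0.93 V, with n = 2 electrons in the balanced equation.
The reaction quotient is [Sn^2+(aq)] / [Ag^+(aq)]^2 = 3.97×10^5; by Nernst, E = +0.93 − (0.0592/2)(5.599) = +0.7643 V.
Finally ΔG = −nFE = −(2)(96485 C/mol)(+0.7643 V) = −147 kJ/mol.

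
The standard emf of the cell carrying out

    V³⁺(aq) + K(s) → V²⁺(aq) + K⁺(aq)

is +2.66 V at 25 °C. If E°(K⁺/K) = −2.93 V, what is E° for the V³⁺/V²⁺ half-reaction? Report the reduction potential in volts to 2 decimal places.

In the reaction as written the V³⁺/V²⁺ couple is reduced (cathode) and K⁺/K is oxidized (anode), so E°cell = E°(V³⁺/V²⁺) − E°(K⁺/K).
E°(V³⁺/V²⁺) = E°cell + E°(anode) = +2.66 + (−2.93) = −0.27 V.

−0.27 V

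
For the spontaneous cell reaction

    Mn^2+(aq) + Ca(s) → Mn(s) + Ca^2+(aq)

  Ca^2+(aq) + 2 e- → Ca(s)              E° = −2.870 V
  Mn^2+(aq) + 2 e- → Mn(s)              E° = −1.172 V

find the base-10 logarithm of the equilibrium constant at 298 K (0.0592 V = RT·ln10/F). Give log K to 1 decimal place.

The Mn²⁺/Mn couple is reduced (cathode); E°cell = −1.172 − (−2.870) = +1.698 V with n = 2.
At equilibrium E = 0, so log K = nE°cell / 0.0592 = (2)(+1.698) / 0.0592 = 57.4.

log K = 57.4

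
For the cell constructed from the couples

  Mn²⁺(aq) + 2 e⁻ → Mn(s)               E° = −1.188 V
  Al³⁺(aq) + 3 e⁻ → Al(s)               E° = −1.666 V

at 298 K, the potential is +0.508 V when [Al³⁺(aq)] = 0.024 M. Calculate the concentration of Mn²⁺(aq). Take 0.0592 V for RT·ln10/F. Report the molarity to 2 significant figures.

0.86 M

Mn²⁺/Mn is the cathode (higher E°); E°cell = −1.188 − (−1.666) = +0.478 V with n = 6.
From the Nernst equation, log Q = n(E° − E)/0.0592 = 6·(+0.478 − (+0.508))/0.0592 = −3.041.
Balancing electrons gives 3 Mn²⁺(aq) + 2 Al(s) → 3 Mn(s) + 2 Al³⁺(aq); thus Q = [Al³⁺(aq)]^2 / [Mn²⁺(aq)]^3.
Substituting the known concentrations and solving, log [Mn²⁺(aq)] = −0.066 and [Mn²⁺(aq)] = 0.86 M.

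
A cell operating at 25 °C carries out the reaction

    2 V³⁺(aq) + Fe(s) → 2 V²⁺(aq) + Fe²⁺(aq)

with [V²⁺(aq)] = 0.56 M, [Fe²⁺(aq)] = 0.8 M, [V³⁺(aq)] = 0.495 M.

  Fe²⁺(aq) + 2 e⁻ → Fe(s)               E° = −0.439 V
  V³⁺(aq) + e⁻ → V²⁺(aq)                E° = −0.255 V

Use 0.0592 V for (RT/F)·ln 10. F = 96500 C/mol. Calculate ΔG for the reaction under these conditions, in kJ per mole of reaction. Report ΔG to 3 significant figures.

−35.5 kJ/mol

The standard cell potential is −0.255 − (−0.439) = +0.184 V, with n = 2 electrons in the balanced equation.
The reaction quotient is ([V²⁺(aq)]^2·[Fe²⁺(aq)]) / [V³⁺(aq)]^2 = 1.02; by Nernst, E = +0.184 − (0.0592/2)(0.010) = +0.1837 V.
ΔG = −nFE = −(2)(96500)(+0.1837) J/mol = −35.5 kJ/mol.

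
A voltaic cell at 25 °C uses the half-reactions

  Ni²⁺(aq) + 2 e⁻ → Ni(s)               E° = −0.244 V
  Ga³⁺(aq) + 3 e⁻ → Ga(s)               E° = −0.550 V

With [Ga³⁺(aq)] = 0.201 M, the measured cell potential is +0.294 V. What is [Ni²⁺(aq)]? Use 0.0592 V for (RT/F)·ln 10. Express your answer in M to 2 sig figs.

Ni²⁺/Ni is the cathode (higher E°); E°cell = −0.244 − (−0.550) = +0.306 V with n = 6.
Rearranging E = E° − (0.0592/n)·log Q gives log Q = 6(+0.306 − (+0.294))/0.0592 = 1.216.
The balanced reaction is 3 Ni²⁺(aq) + 2 Ga(s) → 3 Ni(s) + 2 Ga³⁺(aq), so Q = [Ga³⁺(aq)]^2 / [Ni²⁺(aq)]^3.
Substituting the known concentrations and solving, log [Ni²⁺(aq)] = −0.870 and [Ni²⁺(aq)] = 0.13 M.

0.13 M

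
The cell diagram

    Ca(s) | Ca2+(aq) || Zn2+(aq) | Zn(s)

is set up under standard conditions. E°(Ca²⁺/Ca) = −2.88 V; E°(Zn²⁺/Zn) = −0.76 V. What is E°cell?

By convention the left-hand electrode in cell notation is the anode (oxidation) and the right-hand electrode is the cathode (reduction).
E°cell = E°(right) − E°(left) = −0.76 − (−2.88) = +2.12 V.

+2.12 V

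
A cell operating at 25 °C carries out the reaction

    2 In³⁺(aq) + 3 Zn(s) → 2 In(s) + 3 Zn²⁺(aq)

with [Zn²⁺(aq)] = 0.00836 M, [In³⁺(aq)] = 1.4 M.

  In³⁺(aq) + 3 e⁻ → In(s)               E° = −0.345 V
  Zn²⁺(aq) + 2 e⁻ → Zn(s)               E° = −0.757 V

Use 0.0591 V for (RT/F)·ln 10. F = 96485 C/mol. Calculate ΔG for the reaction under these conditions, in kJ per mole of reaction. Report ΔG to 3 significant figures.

−276 kJ/mol

E°cell = −0.345 − (−0.757) = +0.412 V; the balanced reaction transfers n = 6 electrons.
The reaction quotient is [Zn²⁺(aq)]^3 / [In³⁺(aq)]^2 = 2.98×10^−7; by Nernst, E = +0.412 − (0.0591/6)(−6.526) = +0.4763 V.
ΔG = −nFE = −(6)(96485)(+0.4763) J/mol = −276 kJ/mol.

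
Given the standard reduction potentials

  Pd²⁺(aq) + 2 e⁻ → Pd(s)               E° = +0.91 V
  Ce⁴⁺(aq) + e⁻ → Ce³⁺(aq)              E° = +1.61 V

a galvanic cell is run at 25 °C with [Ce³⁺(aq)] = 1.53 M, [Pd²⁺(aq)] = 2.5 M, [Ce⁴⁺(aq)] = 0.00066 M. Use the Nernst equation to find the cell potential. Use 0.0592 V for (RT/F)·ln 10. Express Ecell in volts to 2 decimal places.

+0.49 V

Since E°(Ce⁴⁺/Ce³⁺) > E°(Pd²⁺/Pd), Ce⁴⁺/Ce³⁺ serves as the cathode.
E°cell = +1.61 − (+0.91) = +0.70 V, with n = 2 electrons transferred.
The balanced reaction is 2 Ce⁴⁺(aq) + Pd(s) → 2 Ce³⁺(aq) + Pd²⁺(aq), so Q = ([Ce³⁺(aq)]^2·[Pd²⁺(aq)]) / [Ce⁴⁺(aq)]^2 = 1.34×10^7 and log Q = 7.128.
By the Nernst equation, E = +0.70 − (0.0592/2)·(7.128) = +0.49 V.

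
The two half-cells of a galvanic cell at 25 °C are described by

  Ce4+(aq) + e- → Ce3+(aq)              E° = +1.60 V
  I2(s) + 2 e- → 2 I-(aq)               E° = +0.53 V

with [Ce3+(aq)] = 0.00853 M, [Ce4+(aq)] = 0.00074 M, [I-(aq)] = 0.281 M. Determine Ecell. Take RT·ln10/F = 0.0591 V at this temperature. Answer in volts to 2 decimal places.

+0.97 V

Ce⁴⁺/Ce³⁺ is reduced (cathode, E° = +1.60 V) and I₂/I⁻ is oxidized (anode).
E°cell = E°cat − E°an = +1.60 − (+0.53) = +1.07 V; n = 2.
The balanced reaction is 2 Ce4+(aq) + 2 I-(aq) → 2 Ce3+(aq) + I2(s), so Q = [Ce3+(aq)]^2 / ([Ce4+(aq)]^2·[I-(aq)]^2) = 1.68×10^3 and log Q = 3.226.
By the Nernst equation, E = +1.07 − (0.0591/2)·(3.226) = +0.97 V.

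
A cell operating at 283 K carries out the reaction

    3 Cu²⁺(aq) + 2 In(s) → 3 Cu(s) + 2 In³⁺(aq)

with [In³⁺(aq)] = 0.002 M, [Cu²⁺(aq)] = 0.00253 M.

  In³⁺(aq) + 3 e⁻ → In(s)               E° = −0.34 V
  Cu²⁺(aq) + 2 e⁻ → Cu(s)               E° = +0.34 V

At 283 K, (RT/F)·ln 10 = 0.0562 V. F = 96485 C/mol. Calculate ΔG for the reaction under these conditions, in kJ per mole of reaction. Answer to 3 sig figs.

E°cell = +0.34 − (−0.34) = +0.68 V; the balanced reaction transfers n = 6 electrons.
Here Q = [In³⁺(aq)]^2 / [Cu²⁺(aq)]^3 = 247 (log Q = 2.393), giving E = +0.68 − (0.0562/6)·(2.393) = +0.6576 V.
Finally ΔG = −nFE = −(6)(96485 C/mol)(+0.6576 V) = −381 kJ/mol.

−381 kJ/mol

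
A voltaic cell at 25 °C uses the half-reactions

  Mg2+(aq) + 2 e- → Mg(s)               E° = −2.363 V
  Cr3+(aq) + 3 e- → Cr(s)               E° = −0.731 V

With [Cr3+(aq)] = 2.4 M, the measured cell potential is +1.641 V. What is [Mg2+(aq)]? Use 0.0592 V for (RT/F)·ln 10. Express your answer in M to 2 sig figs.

The Cr³⁺/Cr couple has the larger reduction potential, so it is the cathode: E°cell = −0.731 − (−2.363) = +1.632 V and n = 6.
Since E = E° − (0.0592/n)·log Q, log Q = n(E° − E)/0.0592 = −0.912.
The balanced reaction is 2 Cr3+(aq) + 3 Mg(s) → 2 Cr(s) + 3 Mg2+(aq), so Q = [Mg2+(aq)]^3 / [Cr3+(aq)]^2.
Solving for the unknown gives log [Mg2+(aq)] = −0.051, so [Mg2+(aq)] ≈ 0.89 M.

0.89 M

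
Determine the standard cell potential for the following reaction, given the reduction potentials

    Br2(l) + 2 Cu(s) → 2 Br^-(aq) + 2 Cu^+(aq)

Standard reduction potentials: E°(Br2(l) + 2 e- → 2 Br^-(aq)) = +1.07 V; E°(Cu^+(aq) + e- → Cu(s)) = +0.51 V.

In the reaction as written, Br2(l) is reduced (cathode) and Cu^+(aq) is produced by oxidation at the anode.
E°cell = E°(cathode) − E°(anode) = +1.07 − (+0.51) = +0.56 V.

+0.56 V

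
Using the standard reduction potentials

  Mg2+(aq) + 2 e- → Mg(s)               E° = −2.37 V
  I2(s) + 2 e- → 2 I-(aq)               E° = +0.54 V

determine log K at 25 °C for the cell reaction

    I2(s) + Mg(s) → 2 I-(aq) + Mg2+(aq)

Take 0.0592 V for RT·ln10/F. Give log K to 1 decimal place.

The I₂/I⁻ couple is reduced (cathode); E°cell = +0.54 − (−2.37) = +2.91 V with n = 2.
At equilibrium E = 0, so log K = nE°cell / 0.0592 = (2)(+2.91) / 0.0592 = 98.3.

log K = 98.3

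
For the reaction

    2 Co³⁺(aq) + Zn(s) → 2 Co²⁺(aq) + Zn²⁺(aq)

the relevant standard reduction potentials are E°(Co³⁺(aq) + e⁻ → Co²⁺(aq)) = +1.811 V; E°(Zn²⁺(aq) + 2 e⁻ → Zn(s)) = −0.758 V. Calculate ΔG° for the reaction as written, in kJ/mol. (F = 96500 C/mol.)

In the reaction as written Co³⁺(aq) is reduced, so the Co³⁺/Co²⁺ couple is the cathode and Zn²⁺/Zn is the anode.
E°cell = +1.811 − (−0.758) = +2.569 V; balancing electrons gives n = 2.
ΔG° = −nFE°cell = −(2)(96500)(+2.569) J/mol = −496 kJ/mol.

−496 kJ/mol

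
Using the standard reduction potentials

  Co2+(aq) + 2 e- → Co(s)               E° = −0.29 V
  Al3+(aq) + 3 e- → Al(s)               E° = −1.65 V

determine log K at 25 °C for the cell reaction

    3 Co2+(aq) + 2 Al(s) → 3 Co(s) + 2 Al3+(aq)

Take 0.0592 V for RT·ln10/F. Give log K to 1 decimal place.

log K = 137.8

The Co²⁺/Co couple is reduced (cathode); E°cell = −0.29 − (−1.65) = +1.36 V with n = 6.
At equilibrium E = 0, so log K = nE°cell / 0.0592 = (6)(+1.36) / 0.0592 = 137.8.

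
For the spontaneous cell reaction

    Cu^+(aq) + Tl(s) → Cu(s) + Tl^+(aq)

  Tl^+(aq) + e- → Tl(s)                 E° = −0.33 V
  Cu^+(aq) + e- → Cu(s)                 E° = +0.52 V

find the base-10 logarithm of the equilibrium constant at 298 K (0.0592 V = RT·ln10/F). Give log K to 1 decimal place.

log K = 14.4

The Cu⁺/Cu couple is reduced (cathode); E°cell = +0.52 − (−0.33) = +0.85 V with n = 1.
At equilibrium E = 0, so log K = nE°cell / 0.0592 = (1)(+0.85) / 0.0592 = 14.4.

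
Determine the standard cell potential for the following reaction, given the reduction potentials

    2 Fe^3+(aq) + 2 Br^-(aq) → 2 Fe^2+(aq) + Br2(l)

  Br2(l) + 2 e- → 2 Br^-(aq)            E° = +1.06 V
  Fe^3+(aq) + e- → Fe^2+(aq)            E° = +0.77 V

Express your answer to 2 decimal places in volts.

−0.29 V

Fe^3+(aq) gains electrons, so the Fe³⁺/Fe²⁺ couple is the cathode; the Br₂/Br⁻ couple is the anode.
E°cell = E°(cathode) − E°(anode) = +0.77 − (+1.06) = −0.29 V.
The negative E°cell means the reaction is non-spontaneous in the direction written.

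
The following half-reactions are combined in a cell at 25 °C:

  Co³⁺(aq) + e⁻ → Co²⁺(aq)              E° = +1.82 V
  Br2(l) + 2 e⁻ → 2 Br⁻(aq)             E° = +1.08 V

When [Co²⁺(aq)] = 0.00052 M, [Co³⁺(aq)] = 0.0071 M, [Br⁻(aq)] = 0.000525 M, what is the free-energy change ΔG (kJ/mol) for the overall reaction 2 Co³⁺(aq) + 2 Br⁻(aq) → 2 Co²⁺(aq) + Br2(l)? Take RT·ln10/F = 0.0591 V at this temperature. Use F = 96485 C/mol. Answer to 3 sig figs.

With Co³⁺/Co²⁺ reduced at the cathode, E°cell = +1.82 − (+1.08) = +0.74 V and n = 2.
The reaction quotient is [Co²⁺(aq)]^2 / ([Co³⁺(aq)]^2·[Br⁻(aq)]^2) = 1.95×10^4; by Nernst, E = +0.74 − (0.0591/2)(4.289) = +0.6133 V.
ΔG = −nFE = −(2)(96485)(+0.6133) J/mol = −118 kJ/mol.

−118 kJ/mol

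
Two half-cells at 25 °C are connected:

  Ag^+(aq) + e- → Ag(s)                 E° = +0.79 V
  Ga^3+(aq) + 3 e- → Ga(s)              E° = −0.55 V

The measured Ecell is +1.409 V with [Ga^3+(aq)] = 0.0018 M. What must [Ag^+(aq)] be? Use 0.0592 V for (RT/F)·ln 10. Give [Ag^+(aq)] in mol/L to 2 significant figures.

The Ag⁺/Ag couple has the larger reduction potential, so it is the cathode: E°cell = +0.79 − (−0.55) = +1.34 V and n = 3.
Rearranging E = E° − (0.0592/n)·log Q gives log Q = 3(+1.34 − (+1.409))/0.0592 = −3.497.
For 3 Ag^+(aq) + Ga(s) → 3 Ag(s) + Ga^3+(aq), the reaction quotient is Q = [Ga^3+(aq)] / [Ag^+(aq)]^3.
Isolating [Ag^+(aq)] in Q = 10^{−3.497} yields log [Ag^+(aq)] = 0.251, i.e. 1.8 M.

1.8 M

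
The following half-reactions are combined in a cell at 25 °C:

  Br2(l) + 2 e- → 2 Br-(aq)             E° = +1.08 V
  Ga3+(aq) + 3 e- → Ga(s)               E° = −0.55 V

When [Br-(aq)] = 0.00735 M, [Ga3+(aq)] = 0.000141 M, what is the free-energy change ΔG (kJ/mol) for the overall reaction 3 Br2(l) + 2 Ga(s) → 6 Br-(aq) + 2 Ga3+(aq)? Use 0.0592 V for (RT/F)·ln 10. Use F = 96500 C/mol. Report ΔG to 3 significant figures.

The standard cell potential is +1.08 − (−0.55) = +1.63 V, with n = 6 electrons in the balanced equation.
Q = [Br-(aq)]^6·[Ga3+(aq)]^2 = 3.13×10^−21, so log Q = −20.504 and E = +1.63 − (0.0592/6)(−20.504) = +1.8323 V.
Then ΔG = −nFE = −6 × 96500 × +1.8323 J/mol = −1060 kJ/mol.

−1060 kJ/mol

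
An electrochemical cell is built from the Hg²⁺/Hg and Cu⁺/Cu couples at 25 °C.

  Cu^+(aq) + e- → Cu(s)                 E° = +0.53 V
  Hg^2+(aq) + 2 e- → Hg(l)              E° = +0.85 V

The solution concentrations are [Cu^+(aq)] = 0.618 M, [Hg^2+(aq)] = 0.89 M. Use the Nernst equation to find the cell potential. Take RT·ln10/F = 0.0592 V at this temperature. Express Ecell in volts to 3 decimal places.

Since E°(Hg²⁺/Hg) > E°(Cu⁺/Cu), Hg²⁺/Hg serves as the cathode.
The standard potential is +0.85 − (+0.53) = +0.32 V and the balanced reaction transfers n = 2 electrons.
For the overall reaction Hg^2+(aq) + 2 Cu(s) → Hg(l) + 2 Cu^+(aq), Q = [Cu^+(aq)]^2 / [Hg^2+(aq)] = 0.429, giving log Q = −0.367.
By the Nernst equation, E = +0.32 − (0.0592/2)·(−0.367) = +0.331 V.

+0.331 V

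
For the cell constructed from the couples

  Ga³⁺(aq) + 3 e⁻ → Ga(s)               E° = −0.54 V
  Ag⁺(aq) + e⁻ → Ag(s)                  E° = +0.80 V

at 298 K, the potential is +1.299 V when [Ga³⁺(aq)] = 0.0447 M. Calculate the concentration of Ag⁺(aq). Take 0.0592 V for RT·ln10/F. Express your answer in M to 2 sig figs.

Ag⁺/Ag is the cathode (higher E°); E°cell = +0.80 − (−0.54) = +1.34 V with n = 3.
Since E = E° − (0.0592/n)·log Q, log Q = n(E° − E)/0.0592 = 2.078.
Balancing electrons gives 3 Ag⁺(aq) + Ga(s) → 3 Ag(s) + Ga³⁺(aq); thus Q = [Ga³⁺(aq)] / [Ag⁺(aq)]^3.
Solving for the unknown gives log [Ag⁺(aq)] = −1.143, so [Ag⁺(aq)] ≈ 0.072 M.

0.072 M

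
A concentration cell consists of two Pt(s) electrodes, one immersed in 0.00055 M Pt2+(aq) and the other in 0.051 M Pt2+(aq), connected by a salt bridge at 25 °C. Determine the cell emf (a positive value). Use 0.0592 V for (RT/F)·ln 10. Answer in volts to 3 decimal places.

0.058 V

For a concentration cell E°cell = 0, since both electrodes use the same couple.
The compartment with the higher Pt2+(aq) concentration (0.051 M) acts as the cathode; ions are reduced there and produced at the dilute (0.00055 M) anode.
With n = 2, Ecell = −(0.0592/2)·log([dilute]/[conc]) = −(0.0592/2)·log(0.00055/0.051) = +0.058 V.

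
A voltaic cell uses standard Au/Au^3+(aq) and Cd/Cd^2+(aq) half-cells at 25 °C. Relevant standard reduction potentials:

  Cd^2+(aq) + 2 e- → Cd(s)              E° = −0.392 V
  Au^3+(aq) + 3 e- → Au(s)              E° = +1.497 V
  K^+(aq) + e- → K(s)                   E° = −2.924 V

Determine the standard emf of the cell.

The Au³⁺/Au couple has the higher E°, so Au ion is reduced (cathode) and Cd is oxidized (anode).
E°cell = E°(cathode) − E°(anode) = +1.497 − (−0.392) = +1.889 V.

+1.889 V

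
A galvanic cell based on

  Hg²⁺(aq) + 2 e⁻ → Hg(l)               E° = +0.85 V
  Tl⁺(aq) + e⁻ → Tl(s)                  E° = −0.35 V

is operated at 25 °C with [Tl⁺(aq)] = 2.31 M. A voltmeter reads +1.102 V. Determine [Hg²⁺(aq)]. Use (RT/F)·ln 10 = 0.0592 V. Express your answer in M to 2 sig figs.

0.0026 M

The Hg²⁺/Hg couple has the larger reduction potential, so it is the cathode: E°cell = +0.85 − (−0.35) = +1.20 V and n = 2.
Rearranging E = E° − (0.0592/n)·log Q gives log Q = 2(+1.20 − (+1.102))/0.0592 = 3.311.
The balanced reaction is Hg²⁺(aq) + 2 Tl(s) → Hg(l) + 2 Tl⁺(aq), so Q = [Tl⁺(aq)]^2 / [Hg²⁺(aq)].
Solving for the unknown gives log [Hg²⁺(aq)] = −2.584, so [Hg²⁺(aq)] ≈ 0.0026 M.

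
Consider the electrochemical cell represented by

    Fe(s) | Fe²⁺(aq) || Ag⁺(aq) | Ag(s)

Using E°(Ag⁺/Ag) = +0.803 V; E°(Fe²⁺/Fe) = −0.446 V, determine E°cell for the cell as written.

+1.249 V

By convention the left-hand electrode in cell notation is the anode (oxidation) and the right-hand electrode is the cathode (reduction).
E°cell = E°(right) − E°(left) = +0.803 − (−0.446) = +1.249 V.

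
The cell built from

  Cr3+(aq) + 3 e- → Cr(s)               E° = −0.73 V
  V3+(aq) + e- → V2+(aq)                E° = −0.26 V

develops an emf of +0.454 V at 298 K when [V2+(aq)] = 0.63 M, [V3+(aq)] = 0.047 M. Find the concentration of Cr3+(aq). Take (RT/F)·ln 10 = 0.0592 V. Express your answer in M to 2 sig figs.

V³⁺/V²⁺ is the cathode (higher E°); E°cell = −0.26 − (−0.73) = +0.47 V with n = 3.
From the Nernst equation, log Q = n(E° − E)/0.0592 = 3·(+0.47 − (+0.454))/0.0592 = 0.811.
Balancing electrons gives 3 V3+(aq) + Cr(s) → 3 V2+(aq) + Cr3+(aq); thus Q = ([V2+(aq)]^3·[Cr3+(aq)]) / [V3+(aq)]^3.
Isolating [Cr3+(aq)] in Q = 10^{0.811} yields log [Cr3+(aq)] = −2.571, i.e. 0.0027 M.

0.0027 M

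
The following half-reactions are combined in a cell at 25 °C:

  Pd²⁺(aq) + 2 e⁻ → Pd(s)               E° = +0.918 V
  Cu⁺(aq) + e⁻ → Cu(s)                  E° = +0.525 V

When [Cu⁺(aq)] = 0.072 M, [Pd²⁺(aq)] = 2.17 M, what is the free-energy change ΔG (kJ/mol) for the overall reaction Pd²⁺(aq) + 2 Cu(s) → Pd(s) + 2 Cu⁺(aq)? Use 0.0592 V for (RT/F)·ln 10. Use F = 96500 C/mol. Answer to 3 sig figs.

E°cell = +0.918 − (+0.525) = +0.393 V; the balanced reaction transfers n = 2 electrons.
Q = [Cu⁺(aq)]^2 / [Pd²⁺(aq)] = 0.00239, so log Q = −2.622 and E = +0.393 − (0.0592/2)(−2.622) = +0.4706 V.
Finally ΔG = −nFE = −(2)(96500 C/mol)(+0.4706 V) = −90.8 kJ/mol.

−90.8 kJ/mol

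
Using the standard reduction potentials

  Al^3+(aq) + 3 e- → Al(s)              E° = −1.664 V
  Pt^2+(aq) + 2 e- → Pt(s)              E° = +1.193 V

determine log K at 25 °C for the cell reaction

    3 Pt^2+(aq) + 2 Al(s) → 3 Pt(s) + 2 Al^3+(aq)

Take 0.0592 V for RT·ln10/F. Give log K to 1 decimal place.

The Pt²⁺/Pt couple is reduced (cathode); E°cell = +1.193 − (−1.664) = +2.857 V with n = 6.
At equilibrium E = 0, so log K = nE°cell / 0.0592 = (6)(+2.857) / 0.0592 = 289.6.

log K = 289.6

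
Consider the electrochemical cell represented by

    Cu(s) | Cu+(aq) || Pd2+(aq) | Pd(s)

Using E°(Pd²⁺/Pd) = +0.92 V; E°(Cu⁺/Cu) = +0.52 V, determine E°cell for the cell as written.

By convention the left-hand electrode in cell notation is the anode (oxidation) and the right-hand electrode is the cathode (reduction).
E°cell = E°(right) − E°(left) = +0.92 − (+0.52) = +0.40 V.

+0.40 V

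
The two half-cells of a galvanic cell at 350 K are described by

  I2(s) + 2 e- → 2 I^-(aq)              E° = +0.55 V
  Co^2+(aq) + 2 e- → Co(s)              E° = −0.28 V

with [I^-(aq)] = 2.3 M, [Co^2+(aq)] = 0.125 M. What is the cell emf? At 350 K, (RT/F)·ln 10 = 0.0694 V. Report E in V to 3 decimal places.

+0.836 V

I₂/I⁻ is reduced (cathode, E° = +0.55 V) and Co²⁺/Co is oxidized (anode).
E°cell = E°cat − E°an = +0.55 − (−0.28) = +0.83 V; n = 2.
The balanced reaction is I2(s) + Co(s) → 2 I^-(aq) + Co^2+(aq), so Q = [I^-(aq)]^2·[Co^2+(aq)] = 0.661 and log Q = −0.180.
E = E° − (0.0694/n)·log Q = +0.83 − (0.0694/2)(−0.180) = +0.836 V.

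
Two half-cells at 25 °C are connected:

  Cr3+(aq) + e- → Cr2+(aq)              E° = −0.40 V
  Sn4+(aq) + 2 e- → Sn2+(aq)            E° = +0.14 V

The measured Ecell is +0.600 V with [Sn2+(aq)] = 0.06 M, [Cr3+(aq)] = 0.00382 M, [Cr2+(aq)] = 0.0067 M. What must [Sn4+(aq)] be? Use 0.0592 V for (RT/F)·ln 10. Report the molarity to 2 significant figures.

2.1 M

With Sn⁴⁺/Sn²⁺ at the cathode and Cr³⁺/Cr²⁺ at the anode, E°cell = +0.14 − (−0.40) = +0.54 V (n = 2).
From the Nernst equation, log Q = n(E° − E)/0.0592 = 2·(+0.54 − (+0.600))/0.0592 = −2.027.
The balanced reaction is Sn4+(aq) + 2 Cr2+(aq) → Sn2+(aq) + 2 Cr3+(aq), so Q = ([Sn2+(aq)]·[Cr3+(aq)]^2) / ([Sn4+(aq)]·[Cr2+(aq)]^2).
Solving for the unknown gives log [Sn4+(aq)] = 0.317, so [Sn4+(aq)] ≈ 2.1 M.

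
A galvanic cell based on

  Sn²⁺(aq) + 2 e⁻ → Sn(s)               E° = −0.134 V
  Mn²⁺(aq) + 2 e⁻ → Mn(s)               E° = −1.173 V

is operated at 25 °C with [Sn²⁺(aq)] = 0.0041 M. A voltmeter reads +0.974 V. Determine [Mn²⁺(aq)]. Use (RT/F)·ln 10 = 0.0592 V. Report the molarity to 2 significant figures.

The Sn²⁺/Sn couple has the larger reduction potential, so it is the cathode: E°cell = −0.134 − (−1.173) = +1.039 V and n = 2.
From the Nernst equation, log Q = n(E° − E)/0.0592 = 2·(+1.039 − (+0.974))/0.0592 = 2.196.
The balanced reaction is Sn²⁺(aq) + Mn(s) → Sn(s) + Mn²⁺(aq), so Q = [Mn²⁺(aq)] / [Sn²⁺(aq)].
Solving for the unknown gives log [Mn²⁺(aq)] = −0.191, so [Mn²⁺(aq)] ≈ 0.64 M.

0.64 M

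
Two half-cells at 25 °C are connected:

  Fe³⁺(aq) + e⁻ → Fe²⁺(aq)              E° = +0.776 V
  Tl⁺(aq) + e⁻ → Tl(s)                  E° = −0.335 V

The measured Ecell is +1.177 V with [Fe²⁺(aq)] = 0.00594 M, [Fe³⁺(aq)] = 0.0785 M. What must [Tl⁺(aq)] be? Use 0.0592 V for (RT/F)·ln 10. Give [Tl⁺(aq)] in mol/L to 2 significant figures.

1.0 M

With Fe³⁺/Fe²⁺ at the cathode and Tl⁺/Tl at the anode, E°cell = +0.776 − (−0.335) = +1.111 V (n = 1).
Rearranging E = E° − (0.0592/n)·log Q gives log Q = 1(+1.111 − (+1.177))/0.0592 = −1.115.
The balanced reaction is Fe³⁺(aq) + Tl(s) → Fe²⁺(aq) + Tl⁺(aq), so Q = ([Fe²⁺(aq)]·[Tl⁺(aq)]) / [Fe³⁺(aq)].
Solving for the unknown gives log [Tl⁺(aq)] = 0.006, so [Tl⁺(aq)] ≈ 1.0 M.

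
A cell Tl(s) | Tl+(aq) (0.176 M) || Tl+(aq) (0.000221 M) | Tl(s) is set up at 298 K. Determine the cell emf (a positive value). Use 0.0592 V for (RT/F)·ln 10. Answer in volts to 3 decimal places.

For a concentration cell E°cell = 0, since both electrodes use the same couple.
The compartment with the higher Tl+(aq) concentration (0.176 M) acts as the cathode; ions are reduced there and produced at the dilute (0.000221 M) anode.
With n = 1, Ecell = −(0.0592/1)·log([dilute]/[conc]) = −(0.0592/1)·log(0.000221/0.176) = +0.172 V.

0.172 V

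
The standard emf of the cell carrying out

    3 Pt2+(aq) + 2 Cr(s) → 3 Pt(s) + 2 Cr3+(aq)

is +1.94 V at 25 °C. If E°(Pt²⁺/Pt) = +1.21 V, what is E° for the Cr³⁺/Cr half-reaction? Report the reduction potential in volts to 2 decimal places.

−0.73 V

In the reaction as written the Pt²⁺/Pt couple is reduced (cathode) and Cr³⁺/Cr is oxidized (anode), so E°cell = E°(Pt²⁺/Pt) − E°(Cr³⁺/Cr).
E°(Cr³⁺/Cr) = E°(cathode) − E°cell = +1.21 − (+1.94) = −0.73 V.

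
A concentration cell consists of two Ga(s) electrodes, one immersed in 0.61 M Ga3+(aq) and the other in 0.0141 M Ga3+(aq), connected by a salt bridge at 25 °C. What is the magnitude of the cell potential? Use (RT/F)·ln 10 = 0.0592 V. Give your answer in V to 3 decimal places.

0.032 V

For a concentration cell E°cell = 0, since both electrodes use the same couple.
The compartment with the higher Ga3+(aq) concentration (0.61 M) acts as the cathode; ions are reduced there and produced at the dilute (0.0141 M) anode.
With n = 3, Ecell = −(0.0592/3)·log([dilute]/[conc]) = −(0.0592/3)·log(0.0141/0.61) = +0.032 V.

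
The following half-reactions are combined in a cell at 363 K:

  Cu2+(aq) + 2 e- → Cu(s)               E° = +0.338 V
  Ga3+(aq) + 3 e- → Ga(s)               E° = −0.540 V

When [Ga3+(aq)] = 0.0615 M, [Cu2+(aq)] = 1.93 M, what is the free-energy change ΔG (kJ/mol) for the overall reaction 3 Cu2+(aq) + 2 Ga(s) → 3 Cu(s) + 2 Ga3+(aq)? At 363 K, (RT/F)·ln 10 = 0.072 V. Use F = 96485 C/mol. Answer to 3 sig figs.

E°cell = +0.338 − (−0.540) = +0.878 V; the balanced reaction transfers n = 6 electrons.
The reaction quotient is [Ga3+(aq)]^2 / [Cu2+(aq)]^3 = 0.000526; by Nernst, E = +0.878 − (0.072/6)(−3.279) = +0.9173 V.
ΔG = −nFE = −(6)(96485)(+0.9173) J/mol = −531 kJ/mol.

−531 kJ/mol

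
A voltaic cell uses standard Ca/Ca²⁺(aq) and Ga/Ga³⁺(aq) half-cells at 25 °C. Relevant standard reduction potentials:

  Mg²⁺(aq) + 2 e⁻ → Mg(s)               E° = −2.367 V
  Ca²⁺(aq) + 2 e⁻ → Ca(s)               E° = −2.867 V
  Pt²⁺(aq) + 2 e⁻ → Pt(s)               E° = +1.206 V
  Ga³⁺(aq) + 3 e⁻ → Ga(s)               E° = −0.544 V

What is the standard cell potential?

The Ga³⁺/Ga couple has the higher E°, so Ga ion is reduced (cathode) and Ca is oxidized (anode).
E°cell = E°(cathode) − E°(anode) = −0.544 − (−2.867) = +2.323 V.

+2.323 V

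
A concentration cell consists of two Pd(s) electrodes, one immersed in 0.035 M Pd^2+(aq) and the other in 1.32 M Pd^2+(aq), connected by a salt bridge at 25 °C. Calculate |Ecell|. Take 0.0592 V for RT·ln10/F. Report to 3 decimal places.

For a concentration cell E°cell = 0, since both electrodes use the same couple.
The compartment with the higher Pd^2+(aq) concentration (1.32 M) acts as the cathode; ions are reduced there and produced at the dilute (0.035 M) anode.
With n = 2, Ecell = −(0.0592/2)·log([dilute]/[conc]) = −(0.0592/2)·log(0.035/1.32) = +0.047 V.

0.047 V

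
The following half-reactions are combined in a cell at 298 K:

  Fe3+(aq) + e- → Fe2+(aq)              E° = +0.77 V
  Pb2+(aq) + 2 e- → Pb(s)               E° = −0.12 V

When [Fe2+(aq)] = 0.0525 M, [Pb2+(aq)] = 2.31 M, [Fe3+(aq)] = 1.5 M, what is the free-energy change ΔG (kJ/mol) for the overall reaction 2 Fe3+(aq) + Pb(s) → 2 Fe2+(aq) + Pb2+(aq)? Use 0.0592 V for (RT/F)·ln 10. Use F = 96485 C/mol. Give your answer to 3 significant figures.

With Fe³⁺/Fe²⁺ reduced at the cathode, E°cell = +0.77 − (−0.12) = +0.89 V and n = 2.
Q = ([Fe2+(aq)]^2·[Pb2+(aq)]) / [Fe3+(aq)]^2 = 0.00283, so log Q = −2.548 and E = +0.89 − (0.0592/2)(−2.548) = +0.9654 V.
ΔG = −nFE = −(2)(96485)(+0.9654) J/mol = −186 kJ/mol.

−186 kJ/mol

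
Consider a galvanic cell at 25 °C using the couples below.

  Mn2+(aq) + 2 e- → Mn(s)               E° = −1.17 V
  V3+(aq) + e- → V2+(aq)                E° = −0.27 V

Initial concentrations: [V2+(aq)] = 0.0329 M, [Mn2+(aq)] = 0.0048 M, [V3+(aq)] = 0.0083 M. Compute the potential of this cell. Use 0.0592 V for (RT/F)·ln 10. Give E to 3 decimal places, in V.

+0.933 V

The V³⁺/V²⁺ couple has the more positive E°, so it is the cathode; Mn²⁺/Mn is the anode.
E°cell = E°cat − E°an = −0.27 − (−1.17) = +0.90 V; n = 2.
The balanced reaction is 2 V3+(aq) + Mn(s) → 2 V2+(aq) + Mn2+(aq), so Q = ([V2+(aq)]^2·[Mn2+(aq)]) / [V3+(aq)]^2 = 0.0754 and log Q = −1.123.
Applying E = E° − (RT ln10/nF)·log Q gives +0.90 − (0.0592/2)(−1.123) = +0.933 V.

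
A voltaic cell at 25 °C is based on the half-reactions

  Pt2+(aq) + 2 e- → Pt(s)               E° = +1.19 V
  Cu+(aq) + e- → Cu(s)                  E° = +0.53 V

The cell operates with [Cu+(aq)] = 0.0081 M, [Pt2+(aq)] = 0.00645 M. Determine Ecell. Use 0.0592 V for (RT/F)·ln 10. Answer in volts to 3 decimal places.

+0.719 V

Pt²⁺/Pt is reduced (cathode, E° = +1.19 V) and Cu⁺/Cu is oxidized (anode).
The standard potential is +1.19 − (+0.53) = +0.66 V and the balanced reaction transfers n = 2 electrons.
Balancing gives Pt2+(aq) + 2 Cu(s) → Pt(s) + 2 Cu+(aq); hence Q = [Cu+(aq)]^2 / [Pt2+(aq)] = 0.0102 (log Q = −1.993).
By the Nernst equation, E = +0.66 − (0.0592/2)·(−1.993) = +0.719 V.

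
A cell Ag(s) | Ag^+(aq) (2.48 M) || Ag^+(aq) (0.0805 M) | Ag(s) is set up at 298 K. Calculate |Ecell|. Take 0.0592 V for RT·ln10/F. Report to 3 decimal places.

0.088 V

For a concentration cell E°cell = 0, since both electrodes use the same couple.
The compartment with the higher Ag^+(aq) concentration (2.48 M) acts as the cathode; ions are reduced there and produced at the dilute (0.0805 M) anode.
With n = 1, Ecell = −(0.0592/1)·log([dilute]/[conc]) = −(0.0592/1)·log(0.0805/2.48) = +0.088 V.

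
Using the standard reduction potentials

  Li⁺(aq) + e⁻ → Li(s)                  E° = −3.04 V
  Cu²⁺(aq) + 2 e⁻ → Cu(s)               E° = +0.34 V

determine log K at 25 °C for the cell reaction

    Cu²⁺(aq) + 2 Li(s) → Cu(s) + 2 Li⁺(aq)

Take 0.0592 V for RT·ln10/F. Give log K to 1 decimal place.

log K = 114.2

The Cu²⁺/Cu couple is reduced (cathode); E°cell = +0.34 − (−3.04) = +3.38 V with n = 2.
At equilibrium E = 0, so log K = nE°cell / 0.0592 = (2)(+3.38) / 0.0592 = 114.2.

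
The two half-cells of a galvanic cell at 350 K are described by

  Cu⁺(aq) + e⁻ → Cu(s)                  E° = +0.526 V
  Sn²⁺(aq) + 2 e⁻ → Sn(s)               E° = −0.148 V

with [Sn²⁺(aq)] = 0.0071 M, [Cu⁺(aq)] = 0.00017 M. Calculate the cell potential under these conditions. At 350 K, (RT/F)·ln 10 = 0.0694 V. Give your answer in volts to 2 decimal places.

+0.49 V

The Cu⁺/Cu couple has the more positive E°, so it is the cathode; Sn²⁺/Sn is the anode.
E°cell = +0.526 − (−0.148) = +0.674 V, with n = 2 electrons transferred.
Balancing gives 2 Cu⁺(aq) + Sn(s) → 2 Cu(s) + Sn²⁺(aq); hence Q = [Sn²⁺(aq)] / [Cu⁺(aq)]^2 = 2.46×10^5 (log Q = 5.390).
E = E° − (0.0694/n)·log Q = +0.674 − (0.0694/2)(5.390) = +0.49 V.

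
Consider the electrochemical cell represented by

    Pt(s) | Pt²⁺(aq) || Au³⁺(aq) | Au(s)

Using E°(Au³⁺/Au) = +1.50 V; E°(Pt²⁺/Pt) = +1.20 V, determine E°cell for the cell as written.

By convention the left-hand electrode in cell notation is the anode (oxidation) and the right-hand electrode is the cathode (reduction).
E°cell = E°(right) − E°(left) = +1.50 − (+1.20) = +0.30 V.

+0.30 V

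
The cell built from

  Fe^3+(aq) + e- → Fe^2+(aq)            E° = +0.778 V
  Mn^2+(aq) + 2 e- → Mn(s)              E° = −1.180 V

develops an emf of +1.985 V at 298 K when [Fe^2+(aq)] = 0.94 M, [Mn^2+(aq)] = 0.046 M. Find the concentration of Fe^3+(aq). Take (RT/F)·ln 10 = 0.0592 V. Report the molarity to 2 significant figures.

With Fe³⁺/Fe²⁺ at the cathode and Mn²⁺/Mn at the anode, E°cell = +0.778 − (−1.180) = +1.958 V (n = 2).
Rearranging E = E° − (0.0592/n)·log Q gives log Q = 2(+1.958 − (+1.985))/0.0592 = −0.912.
The balanced reaction is 2 Fe^3+(aq) + Mn(s) → 2 Fe^2+(aq) + Mn^2+(aq), so Q = ([Fe^2+(aq)]^2·[Mn^2+(aq)]) / [Fe^3+(aq)]^2.
Solving for the unknown gives log [Fe^3+(aq)] = −0.239, so [Fe^3+(aq)] ≈ 0.58 M.

0.58 M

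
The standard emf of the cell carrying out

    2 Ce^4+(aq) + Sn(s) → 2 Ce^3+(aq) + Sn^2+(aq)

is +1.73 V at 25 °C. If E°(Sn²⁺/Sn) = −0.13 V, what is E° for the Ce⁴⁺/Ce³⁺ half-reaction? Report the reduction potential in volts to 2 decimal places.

In the reaction as written the Ce⁴⁺/Ce³⁺ couple is reduced (cathode) and Sn²⁺/Sn is oxidized (anode), so E°cell = E°(Ce⁴⁺/Ce³⁺) − E°(Sn²⁺/Sn).
E°(Ce⁴⁺/Ce³⁺) = E°cell + E°(anode) = +1.73 + (−0.13) = +1.60 V.

+1.60 V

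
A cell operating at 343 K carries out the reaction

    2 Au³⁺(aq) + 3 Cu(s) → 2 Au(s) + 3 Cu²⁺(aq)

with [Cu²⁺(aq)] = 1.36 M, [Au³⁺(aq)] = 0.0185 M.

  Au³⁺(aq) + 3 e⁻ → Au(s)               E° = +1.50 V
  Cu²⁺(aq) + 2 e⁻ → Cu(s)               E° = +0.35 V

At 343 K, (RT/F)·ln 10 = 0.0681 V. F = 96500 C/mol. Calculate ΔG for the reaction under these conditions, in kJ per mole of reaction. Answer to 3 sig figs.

E°cell = +1.50 − (+0.35) = +1.15 V; the balanced reaction transfers n = 6 electrons.
The reaction quotient is [Cu²⁺(aq)]^3 / [Au³⁺(aq)]^2 = 7.35×10^3; by Nernst, E = +1.15 − (0.0681/6)(3.866) = +1.1061 V.
ΔG = −nFE = −(6)(96500)(+1.1061) J/mol = −640 kJ/mol.

−640 kJ/mol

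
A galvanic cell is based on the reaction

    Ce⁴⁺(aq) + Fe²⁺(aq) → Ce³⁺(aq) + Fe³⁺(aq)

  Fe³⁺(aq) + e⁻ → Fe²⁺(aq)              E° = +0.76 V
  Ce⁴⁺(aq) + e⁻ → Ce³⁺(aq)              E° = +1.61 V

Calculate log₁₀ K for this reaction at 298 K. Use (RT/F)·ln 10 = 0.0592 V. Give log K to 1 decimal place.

The Ce⁴⁺/Ce³⁺ couple is reduced (cathode); E°cell = +1.61 − (+0.76) = +0.85 V with n = 1.
At equilibrium E = 0, so log K = nE°cell / 0.0592 = (1)(+0.85) / 0.0592 = 14.4.

log K = 14.4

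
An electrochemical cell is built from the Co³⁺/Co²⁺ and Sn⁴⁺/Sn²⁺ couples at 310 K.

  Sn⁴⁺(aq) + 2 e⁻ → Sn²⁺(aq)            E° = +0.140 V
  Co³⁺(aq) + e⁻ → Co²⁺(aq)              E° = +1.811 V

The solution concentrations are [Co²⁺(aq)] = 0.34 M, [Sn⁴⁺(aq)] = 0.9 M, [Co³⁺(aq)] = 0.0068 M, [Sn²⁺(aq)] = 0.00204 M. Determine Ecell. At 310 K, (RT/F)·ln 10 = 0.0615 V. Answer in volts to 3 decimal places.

+1.485 V

Since E°(Co³⁺/Co²⁺) > E°(Sn⁴⁺/Sn²⁺), Co³⁺/Co²⁺ serves as the cathode.
E°cell = +1.811 − (+0.140) = +1.671 V, with n = 2 electrons transferred.
The balanced reaction is 2 Co³⁺(aq) + Sn²⁺(aq) → 2 Co²⁺(aq) + Sn⁴⁺(aq), so Q = ([Co²⁺(aq)]^2·[Sn⁴⁺(aq)]) / ([Co³⁺(aq)]^2·[Sn²⁺(aq)]) = 1.1×10^6 and log Q = 6.043.
By the Nernst equation, E = +1.671 − (0.0615/2)·(6.043) = +1.485 V.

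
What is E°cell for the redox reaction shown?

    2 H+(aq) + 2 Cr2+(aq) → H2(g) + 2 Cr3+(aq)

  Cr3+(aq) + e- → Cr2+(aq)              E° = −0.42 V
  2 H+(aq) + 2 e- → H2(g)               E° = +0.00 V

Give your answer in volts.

In the reaction as written, H+(aq) is reduced (cathode) and Cr3+(aq) is produced by oxidation at the anode.
E°cell = E°(cathode) − E°(anode) = +0.00 − (−0.42) = +0.42 V.

+0.42 V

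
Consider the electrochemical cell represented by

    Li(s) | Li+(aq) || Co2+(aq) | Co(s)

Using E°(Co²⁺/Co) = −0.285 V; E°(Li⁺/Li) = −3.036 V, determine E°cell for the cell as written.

By convention the left-hand electrode in cell notation is the anode (oxidation) and the right-hand electrode is the cathode (reduction).
E°cell = E°(right) − E°(left) = −0.285 − (−3.036) = +2.751 V.

+2.751 V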